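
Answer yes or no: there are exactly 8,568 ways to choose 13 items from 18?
C(18,13) = 8,568.

Answer: Yes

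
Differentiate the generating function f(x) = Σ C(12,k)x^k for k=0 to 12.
Σ k·C(12,k)x^(k-1) for k=1 to 12

Working:
Term-by-term differentiation gives Σ k·C(12,k)x^{k-1} for k=1 to 12.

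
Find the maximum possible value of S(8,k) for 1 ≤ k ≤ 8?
1,701
Row S(8,k) for k = 1..8 (via S(n,k) = k·S(n−1,k) + S(n−1,k−1)): 1, 127, 966, 1,701, 1,050, 266, 28, 1. The row is unimodal; maximum at k = 4: 1,701.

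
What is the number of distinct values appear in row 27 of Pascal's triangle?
Row 27 has entries C(27,0)..C(27,27); by symmetry C(27,k)=C(27,27-k), giving 14 distinct values.
Final answer: 14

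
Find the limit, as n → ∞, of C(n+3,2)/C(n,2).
1

Both numerator and denominator grow as n^2/2! for large n, so the ratio → 1.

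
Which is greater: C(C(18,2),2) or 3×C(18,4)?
C(C(18,2),2)
C(C(18,2),2)=11,628, 3×C(18,4)=9,180.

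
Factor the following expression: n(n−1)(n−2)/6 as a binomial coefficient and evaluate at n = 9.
C(n,3); C(9,3) = 84

n(n−1)(n−2)/6 = n!/(3!(n−3)!) = C(n,3). At n = 9: C(9,3) = 84.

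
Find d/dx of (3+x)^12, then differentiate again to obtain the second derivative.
132(3+x)^10

Working:
First derivative: 12(3+x)^{11}. Second derivative: 12·11·(3+x)^{10} = 132(3+x)^{10}.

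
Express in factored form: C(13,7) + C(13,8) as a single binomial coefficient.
C(14,8)

Explanation: By Pascal's identity: C(13,7) + C(13,8) = C(14,8) = 3,003.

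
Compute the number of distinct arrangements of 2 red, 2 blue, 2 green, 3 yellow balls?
7,560
Multinomial: 9!/(2! × 2! × 2! × 3!) = 7,560.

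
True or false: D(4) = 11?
False

Derangements of 4 elements: D(4) = (4-1)·[D(3) + D(2)] = 3·[2 + 1] = 9.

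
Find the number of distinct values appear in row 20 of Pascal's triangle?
11

Explanation: Row 20 has entries C(20,0)..C(20,20); by symmetry C(20,k)=C(20,20-k), giving 11 distinct values.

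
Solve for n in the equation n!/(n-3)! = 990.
11
n!/(n-3)! = n×(n-1)×(n-2), a product of 3 consecutive integers ≈ (n−1)^3. 990^(1/3) + 1 ≈ 11.0; check n = 11: 11×10×9 = 990 ✓. So n = 11.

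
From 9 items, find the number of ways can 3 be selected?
84

Reasoning: C(9,3) = 9! / (3! × (9-3)!)
         = 9! / (3! × 6!)
         = 84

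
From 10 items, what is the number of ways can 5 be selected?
252

Explanation: C(10,5) = 10! / (5! × (10-5)!)
         = 10! / (5! × 5!)
         = 252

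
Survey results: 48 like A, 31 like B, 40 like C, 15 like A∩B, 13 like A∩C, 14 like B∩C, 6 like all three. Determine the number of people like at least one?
83
|A∪B∪C| = 48+31+40-15-13-14+6 = 83.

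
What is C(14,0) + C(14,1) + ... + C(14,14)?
16,384

Sum of binomial coefficients = 2^14 = 16,384.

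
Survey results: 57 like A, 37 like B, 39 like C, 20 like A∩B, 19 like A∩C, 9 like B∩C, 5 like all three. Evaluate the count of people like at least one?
90

Explanation: |A∪B∪C| = 57+37+39-20-19-9+5 = 90.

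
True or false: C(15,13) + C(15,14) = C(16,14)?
True

Solution: Pascal's identity C(n,k) + C(n,k+1) = C(n+1,k+1): 105 + 15 = 120 = C(16,14).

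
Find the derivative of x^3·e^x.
Product rule: d/dx[x^3]·e^x + x^3·d/dx[e^x] = 3x^{2}e^x + x^3e^x.
Final answer: (3x^2 + x^3)e^x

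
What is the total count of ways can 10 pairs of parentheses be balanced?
16,796

Working:
Using the Catalan number formula: C_n = C(2n, n) / (n+1)
C_10 = C(20, 10) / (10+1)
     = 184756 / 11
     = 16,796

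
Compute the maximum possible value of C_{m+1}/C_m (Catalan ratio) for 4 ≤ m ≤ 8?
17/5

C_{m+1}/C_m = 2(2m+1)/(m+2), which increases with m. Maximum at m = 8: 2·17/10 = 17/5.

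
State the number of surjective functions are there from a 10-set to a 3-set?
55,980
Onto functions = 3! × S(10,3)
First compute S(10,3) via recurrence:
Using the Stirling recurrence: S(n,k) = k·S(n-1,k) + S(n-1,k-1)
S(10,3) = 3·S(9,3) + S(9,2)
         = 3·3025 + 255
         = 9075 + 255
         = 9,330
Then: 6 × 9330 = 55,980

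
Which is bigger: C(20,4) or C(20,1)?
C(20,4)=4,845, C(20,1)=20.

Answer: C(20,4)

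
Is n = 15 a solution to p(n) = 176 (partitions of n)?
Pentagonal recurrence p(n) = p(n−1) + p(n−2) − p(n−5) − p(n−7) + …: p(15) = p(14) + p(13) − p(10) − p(8) + p(3) + p(0) = 135 + 101 − 42 − 22 + 3 + 1 = 176, which equals 176.

Answer: Yes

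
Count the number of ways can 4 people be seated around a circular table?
6

Circular arrangements: (4-1)! = 6.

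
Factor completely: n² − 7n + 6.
Seek roots whose sum is 7 and product is 6: (1, 6). So n² − 7n + 6 = (n − 1)(n − 6).
Final answer: (n − 1)(n − 6)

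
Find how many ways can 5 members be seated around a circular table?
Circular arrangements: (5-1)! = 24.

Answer: 24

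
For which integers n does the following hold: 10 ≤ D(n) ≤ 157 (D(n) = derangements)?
Using D(n) = (n−1)[D(n−1) + D(n−2)] with D(1)=0, D(2)=1: D(4)=9; D(5)=44; D(6)=265. So valid n = 5.
Final answer: 5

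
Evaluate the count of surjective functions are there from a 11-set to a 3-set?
171,006

Reasoning: Onto functions = 3! × S(11,3)
First compute S(11,3) via recurrence:
Using the Stirling recurrence: S(n,k) = k·S(n-1,k) + S(n-1,k-1)
S(11,3) = 3·S(10,3) + S(10,2)
         = 3·9330 + 511
         = 27990 + 511
         = 28,501
Then: 6 × 28501 = 171,006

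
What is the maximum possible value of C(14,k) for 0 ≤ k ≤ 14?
3,432

Reasoning: Maximum at k = 7: C(14,7) = 3,432.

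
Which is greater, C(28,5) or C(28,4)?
C(28,5)=98,280, C(28,4)=20,475.
Final answer: C(28,5)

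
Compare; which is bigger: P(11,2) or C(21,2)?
C(21,2)
P(11,2)=110, C(21,2)=210.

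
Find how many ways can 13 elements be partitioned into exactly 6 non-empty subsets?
9,321,312

Working:
This equals S(13,6), the Stirling number of the 2nd kind.
Using the Stirling recurrence: S(n,k) = k·S(n-1,k) + S(n-1,k-1)
S(13,6) = 6·S(12,6) + S(12,5)
         = 6·1323652 + 1379400
         = 7941912 + 1379400
         = 9,321,312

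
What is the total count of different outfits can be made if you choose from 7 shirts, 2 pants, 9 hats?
126

Working:
By the multiplication principle: 7 × 2 × 9 = 126.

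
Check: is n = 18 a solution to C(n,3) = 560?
C(18,3) = 18·17·16/3! = 4,896/6 = 816, which does not equal 560.

Answer: No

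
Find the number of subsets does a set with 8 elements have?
Each element can be included or excluded: 2^8 = 256.

Answer: 256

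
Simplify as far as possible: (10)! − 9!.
3,265,920

(10)! − 9! = (10)·9! − 9! = (10−1)·9! = 9·9! = 3,265,920.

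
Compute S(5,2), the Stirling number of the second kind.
15

Reasoning: Using the Stirling recurrence: S(n,k) = k·S(n-1,k) + S(n-1,k-1)
S(5,2) = 2·S(4,2) + S(4,1)
         = 2·7 + 1
         = 14 + 1
         = 15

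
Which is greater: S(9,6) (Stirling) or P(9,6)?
P(9,6)

Solution: S(9,6) = 6·S(8,6) + S(8,5) = 6·266 + 1,050 = 2,646; P(9,6) = 60,480.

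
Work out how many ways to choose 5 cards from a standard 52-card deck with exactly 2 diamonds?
712,842

Explanation: 13 diamonds and 39 non-diamonds: C(13,2) × C(39,3) = 78 × 9139 = 712,842.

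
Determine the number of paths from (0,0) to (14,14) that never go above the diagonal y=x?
2,674,440
Counted by the Catalan number C_14: C_14 = C(28,14)/(14+1) = 40,116,600/15 = 2,674,440.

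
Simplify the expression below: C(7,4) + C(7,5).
56

By Pascal's identity: C(8,5) = 56.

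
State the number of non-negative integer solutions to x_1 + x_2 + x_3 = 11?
C(11+3-1, 3-1) = 78.
Final answer: 78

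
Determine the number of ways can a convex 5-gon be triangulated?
Using the Catalan number formula: C_n = C(2n, n) / (n+1)
C_3 = C(6, 3) / (3+1)
     = 20 / 4
     = 5
Final answer: 5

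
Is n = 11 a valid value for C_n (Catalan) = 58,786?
C_11 = C(22,11)/(11+1) = 705,432/12 = 58,786, which equals 58,786.

Answer: Yes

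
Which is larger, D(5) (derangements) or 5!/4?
D(5)

Reasoning: D(5) = (5-1)·[D(4) + D(3)] = 4·[9 + 2] = 44; 5!/4 = 120/4 = 30.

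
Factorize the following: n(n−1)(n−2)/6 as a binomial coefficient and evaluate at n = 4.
C(n,3); C(4,3) = 4

n(n−1)(n−2)/6 = n!/(3!(n−3)!) = C(n,3). At n = 4: C(4,3) = 4.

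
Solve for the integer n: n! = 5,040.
7

Solution: n! is strictly increasing. 5! = 120, 6! = 720, 7! = 5,040 ✓. So n = 7.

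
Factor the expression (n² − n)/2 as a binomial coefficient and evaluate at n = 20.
C(n,2); C(20,2) = 190

Solution: (n² − n)/2 = n(n−1)/2 = C(n,2). At n = 20: C(20,2) = 190.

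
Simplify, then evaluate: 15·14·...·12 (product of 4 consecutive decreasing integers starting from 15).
32,760

Explanation: This is P(15,4) = 15!/(11)! = 32,760.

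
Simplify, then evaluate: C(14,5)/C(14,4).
2

Explanation: C(n,k+1)/C(n,k) = (n−k)/(k+1). Here (14−4)/(4+1) = 10/5 = 2.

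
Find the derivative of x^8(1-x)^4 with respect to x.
Product rule: 8x^{7}(1-x)^{4} + x^8·(-4)(1-x)^{3}.

Answer: 8x^7(1-x)^4 - 4x^8(1-x)^3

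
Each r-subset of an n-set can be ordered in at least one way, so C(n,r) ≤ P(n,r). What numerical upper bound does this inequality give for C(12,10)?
239,500,800

P(12,10) = 12·11·10·9·8·7·6·5·4·3 = 239,500,800, so C(12,10) ≤ 239,500,800. (The bound is loose by a factor of 10! = 3,628,800: C(12,10) = 239,500,800/3,628,800 = 66.)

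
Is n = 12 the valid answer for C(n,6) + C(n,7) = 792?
No

Working:
C(12,6) + C(12,7) = 924 + 792 = 1,716, which does not equal 792.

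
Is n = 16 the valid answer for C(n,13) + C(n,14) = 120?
No

Working:
C(16,13) + C(16,14) = 560 + 120 = 680, which does not equal 120.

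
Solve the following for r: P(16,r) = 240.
2

Working:
P(16,r) = 16·15·…·(16−r+1), a product of r factors. Multiplying down from 16: 16 = 16; 16·15 = 240 ✓ (2 factors). So r = 2.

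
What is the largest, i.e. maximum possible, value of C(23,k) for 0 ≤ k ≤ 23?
1,352,078

Explanation: Maximum at k = 11 or k = 12: C(23,11) = 1,352,078.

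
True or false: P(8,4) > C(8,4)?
True

Solution: P(8,4) = 1,680 and C(8,4) = 70; P(n,r) = r! × C(n,r) so P > C whenever r ≥ 2.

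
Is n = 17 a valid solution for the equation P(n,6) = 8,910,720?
Yes

Solution: P(17,6) = 17·16·15·14·13·12 = 8,910,720, which equals 8,910,720.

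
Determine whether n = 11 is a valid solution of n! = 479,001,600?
No

11! = 11·10! = 11·3,628,800 = 39,916,800, which does not equal 479,001,600.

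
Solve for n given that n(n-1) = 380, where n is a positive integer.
20
n² − n − 380 = 0, so n = (1 ± √(1 + 4·380))/2 = (1 ± √1,521)/2 = (1 ± 39)/2, i.e. n = 20 or n = -19. Taking the positive root, n = 20 (check: 20×19 = 380).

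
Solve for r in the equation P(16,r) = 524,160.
P(16,r) = 16·15·…·(16−r+1), a product of r factors. Multiplying down from 16: 16 = 16; 16·15 = 240; 16·15·14 = 3,360; 16·15·14·13 = 43,680; 16·15·14·13·12 = 524,160 ✓ (5 factors). So r = 5.
Final answer: 5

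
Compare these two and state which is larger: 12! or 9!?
12!=479,001,600, 9!=362,880. 12! > 9!.

Answer: 12!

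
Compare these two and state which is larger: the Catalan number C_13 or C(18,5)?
C_13 = C(26,13)/(13+1) = 10,400,600/14 = 742,900; C(18,5) = 8,568.
Final answer: C_13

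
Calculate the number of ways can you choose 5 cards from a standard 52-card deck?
2,598,960

Reasoning: C(52,5) = 2,598,960.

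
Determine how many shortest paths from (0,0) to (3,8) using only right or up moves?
165

Reasoning: Choose 3 rights from 11 moves: C(11,3) = 165.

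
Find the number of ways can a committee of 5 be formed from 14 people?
2,002
C(14,5) = 14! / (5! × (14-5)!)
         = 14! / (5! × 9!)
         = 2,002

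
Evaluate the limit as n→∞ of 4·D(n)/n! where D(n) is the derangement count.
4/e

Reasoning: D(n)/n! → 1/e, so 4·D(n)/n! → 4/e.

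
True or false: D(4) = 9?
True
Derangements of 4 elements: D(4) = (4-1)·[D(3) + D(2)] = 3·[2 + 1] = 9.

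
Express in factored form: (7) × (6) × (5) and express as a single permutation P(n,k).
Product of 3 consecutive descending integers starting at 7: P(7,3) = 7!/4! = 210.

Answer: P(7,3) = 7!/(4)!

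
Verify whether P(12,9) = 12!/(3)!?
True

Explanation: Permutation formula P(n,k) = n!/(n-k)!: 12!/3! = 479,001,600/6 = 79,833,600 = P(12,9). The statement holds.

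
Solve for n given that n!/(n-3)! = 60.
5

n!/(n-3)! = n×(n-1)×(n-2), a product of 3 consecutive integers ≈ (n−1)^3. 60^(1/3) + 1 ≈ 4.9; check n = 5: 5×4×3 = 60 ✓. So n = 5.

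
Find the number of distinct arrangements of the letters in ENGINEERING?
277,200

Reasoning: Word has 11 letters (E=3, N=3, G=2, I=2, R=1). Arrangements: 11!/Π(k!) = 277,200.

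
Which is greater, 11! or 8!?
11!

Working:
11!=39,916,800, 8!=40,320. 11! > 8!.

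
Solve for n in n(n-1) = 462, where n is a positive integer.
n² − n − 462 = 0, so n = (1 ± √(1 + 4·462))/2 = (1 ± √1,849)/2 = (1 ± 43)/2, i.e. n = 22 or n = -21. Taking the positive root, n = 22 (check: 22×21 = 462).
Final answer: 22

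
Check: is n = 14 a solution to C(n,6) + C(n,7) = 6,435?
C(14,6) + C(14,7) = 3,003 + 3,432 = 6,435, which equals 6,435.

Answer: Yes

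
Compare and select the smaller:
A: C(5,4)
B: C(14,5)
A

Reasoning: A=C(5,4)=5, B=C(14,5)=2,002.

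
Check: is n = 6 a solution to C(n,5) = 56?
C(6,5) = 6·5·4·3·2/5! = 720/120 = 6, which does not equal 56.

Answer: No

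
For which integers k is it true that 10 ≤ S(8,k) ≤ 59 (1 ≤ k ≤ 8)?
7

Solution: S(8,1)=1; S(8,2)=127; S(8,3)=966; S(8,4)=1,701; S(8,5)=1,050; S(8,6)=266; S(8,7)=28; S(8,8)=1. So valid k = 7.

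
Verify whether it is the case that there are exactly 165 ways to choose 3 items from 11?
True
C(11,3) = 165.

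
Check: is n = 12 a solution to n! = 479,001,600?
12! = 12·11! = 12·39,916,800 = 479,001,600, which equals 479,001,600.
Final answer: Yes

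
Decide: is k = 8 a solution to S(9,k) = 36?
Yes

Explanation: S(9,8) = 8·S(8,8) + S(8,7) = 8·1 + 28 = 36, which equals 36.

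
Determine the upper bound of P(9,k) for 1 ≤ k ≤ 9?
362,880

P(9,k) increases in k, so maximum at k = 9: 9! = 362,880.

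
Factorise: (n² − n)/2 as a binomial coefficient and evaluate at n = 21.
C(n,2); C(21,2) = 210

(n² − n)/2 = n(n−1)/2 = C(n,2). At n = 21: C(21,2) = 210.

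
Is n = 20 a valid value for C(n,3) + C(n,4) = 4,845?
No

Reasoning: C(20,3) + C(20,4) = 1,140 + 4,845 = 5,985, which does not equal 4,845.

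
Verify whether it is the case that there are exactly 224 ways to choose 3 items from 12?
False

C(12,3) = 220 ≠ 224.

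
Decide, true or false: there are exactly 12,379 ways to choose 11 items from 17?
False
C(17,11) = 12,376 ≠ 12379.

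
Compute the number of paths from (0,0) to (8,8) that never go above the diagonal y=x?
1,430

Explanation: Counted by the Catalan number C_8: C_8 = C(16,8)/(8+1) = 12,870/9 = 1,430.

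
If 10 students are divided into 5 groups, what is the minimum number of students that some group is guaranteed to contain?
Pigeonhole: ⌈10/5⌉ = 2.
Final answer: 2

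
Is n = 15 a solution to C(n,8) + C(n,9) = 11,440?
Yes

Explanation: C(15,8) + C(15,9) = 6,435 + 5,005 = 11,440, which equals 11,440.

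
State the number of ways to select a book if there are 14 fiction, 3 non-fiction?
17

Solution: By the addition principle: 14 + 3 = 17.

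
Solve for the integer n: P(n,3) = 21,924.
P(n,3) = n(n−1)(n−2) is increasing in n; n(n−1)(n−2) ≈ (n−1)^3 = 21,924 gives n ≈ 29.0. Check: P(27,3) = 17,550, P(28,3) = 19,656, P(29,3) = 21,924 ✓. So n = 29.

Answer: 29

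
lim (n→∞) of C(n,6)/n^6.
1/720

Explanation: C(n,6) ≈ n^6/6! for large n. Limit = 1/6! = 1/720.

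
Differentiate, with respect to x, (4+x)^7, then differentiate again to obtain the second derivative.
42(4+x)^5

Reasoning: First derivative: 7(4+x)^{6}. Second derivative: 7·6·(4+x)^{5} = 42(4+x)^{5}.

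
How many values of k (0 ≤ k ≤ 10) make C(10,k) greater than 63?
5

Reasoning: Row 10 is unimodal and symmetric about k=10/2. C(10,2)=45 ≤ 63; C(10,3)=120 > 63; by symmetry C(10,k) > 63 for k = 3..7. That's 7 - 3 + 1 = 5 values.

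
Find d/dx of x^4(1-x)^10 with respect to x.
4x^3(1-x)^10 - 10x^4(1-x)^9

Solution: Product rule: 4x^{3}(1-x)^{10} + x^4·(-10)(1-x)^{9}.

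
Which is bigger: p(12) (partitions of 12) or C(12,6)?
Pentagonal recurrence p(n) = p(n−1) + p(n−2) − p(n−5) − p(n−7) + …: p(12) = p(11) + p(10) − p(7) − p(5) + p(0) = 56 + 42 − 15 − 7 + 1 = 77; C(12,6) = 924.

Answer: C(12,6)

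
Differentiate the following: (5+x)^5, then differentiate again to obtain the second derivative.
First derivative: 5(5+x)^{4}. Second derivative: 5·4·(5+x)^{3} = 20(5+x)^{3}.

Answer: 20(5+x)^3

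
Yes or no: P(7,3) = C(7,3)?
No

Solution: P(7,3) = 210 but C(7,3) = 35; they differ by a factor of 3! = 6, so the statement does not hold.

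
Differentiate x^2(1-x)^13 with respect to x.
2x^1(1-x)^13 - 13x^2(1-x)^12

Product rule: 2x^{1}(1-x)^{13} + x^2·(-13)(1-x)^{12}.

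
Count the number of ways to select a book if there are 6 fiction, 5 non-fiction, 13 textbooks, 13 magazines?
By the addition principle: 6 + 5 + 13 + 13 = 37.
Final answer: 37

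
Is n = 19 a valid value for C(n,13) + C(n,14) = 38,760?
Yes

Working:
C(19,13) + C(19,14) = 27,132 + 11,628 = 38,760, which equals 38,760.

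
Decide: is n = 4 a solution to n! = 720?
No

4! = 4·3! = 4·6 = 24, which does not equal 720.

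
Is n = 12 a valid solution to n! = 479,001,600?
Yes

Working:
12! = 12·11! = 12·39,916,800 = 479,001,600, which equals 479,001,600.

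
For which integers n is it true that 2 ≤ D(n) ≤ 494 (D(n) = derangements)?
Using D(n) = (n−1)[D(n−1) + D(n−2)] with D(1)=0, D(2)=1: D(2)=1; D(3)=2; D(4)=9; D(5)=44; D(6)=265; D(7)=1,854. So valid n = 3, 4, 5, 6.

Answer: 3, 4, 5, 6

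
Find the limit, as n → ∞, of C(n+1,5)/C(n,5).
Both numerator and denominator grow as n^5/5! for large n, so the ratio → 1.
Final answer: 1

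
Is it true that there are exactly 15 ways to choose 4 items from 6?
True

Solution: C(6,4) = 15.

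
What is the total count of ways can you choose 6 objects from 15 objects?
5,005

Explanation: C(15,6) = 15! / (6! × (15-6)!)
         = 15! / (6! × 9!)
         = 5,005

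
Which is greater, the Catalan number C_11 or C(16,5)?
C_11 = C(22,11)/(11+1) = 705,432/12 = 58,786; C(16,5) = 4,368.
Final answer: C_11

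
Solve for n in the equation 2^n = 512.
2^9 = 512, so n = 9.

Answer: 9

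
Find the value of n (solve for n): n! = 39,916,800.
n! is strictly increasing. 9! = 362,880, 10! = 3,628,800, 11! = 39,916,800 ✓. So n = 11.
Final answer: 11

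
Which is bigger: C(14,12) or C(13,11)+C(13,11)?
C(14,12)=91; C(13,11)+C(13,11)=78+78=156.
Final answer: C(13,11)+C(13,11)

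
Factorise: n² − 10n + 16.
(n − 2)(n − 8)

Seek roots whose sum is 10 and product is 16: (2, 8). So n² − 10n + 16 = (n − 2)(n − 8).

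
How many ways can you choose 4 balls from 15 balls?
1,365
C(15,4) = 15! / (4! × (15-4)!)
         = 15! / (4! × 11!)
         = 1,365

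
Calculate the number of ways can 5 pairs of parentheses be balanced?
42

Reasoning: Using the Catalan number formula: C_n = C(2n, n) / (n+1)
C_5 = C(10, 5) / (5+1)
     = 252 / 6
     = 42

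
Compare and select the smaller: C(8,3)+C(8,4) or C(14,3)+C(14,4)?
C(8,3)+C(8,4)

Solution: First=126, Second=1,365.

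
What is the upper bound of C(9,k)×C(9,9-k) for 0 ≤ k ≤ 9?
C(9,k)·C(9,9-k) = C(9,k)², maximised at the centre k = 4: C(9,4)² = 15,876.

Answer: 15,876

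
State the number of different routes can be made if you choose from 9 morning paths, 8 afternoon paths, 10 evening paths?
720
By the multiplication principle: 9 × 8 × 10 = 720.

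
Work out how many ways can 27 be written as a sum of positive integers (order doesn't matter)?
Pentagonal recurrence p(n) = p(n−1) + p(n−2) − p(n−5) − p(n−7) + …: p(27) = p(26) + p(25) − p(22) − p(20) + p(15) + p(12) − p(5) − p(1) = 2,436 + 1,958 − 1,002 − 627 + 176 + 77 − 7 − 1 = 3,010.

Answer: 3,010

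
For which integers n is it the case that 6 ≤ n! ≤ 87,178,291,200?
n! is strictly increasing; 3! = 6 and 14! = 87,178,291,200, so valid n = 3, 4, 5, 6, 7, 8, 9, 10, 11, 12, 13, 14.

Answer: 3, 4, 5, 6, 7, 8, 9, 10, 11, 12, 13, 14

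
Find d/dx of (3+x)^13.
Using the power rule: d/dx (3+x)^13 = 13(3+x)^{12}.
Final answer: 13(3+x)^12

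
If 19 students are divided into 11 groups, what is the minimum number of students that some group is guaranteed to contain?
2

Solution: Pigeonhole: ⌈19/11⌉ = 2.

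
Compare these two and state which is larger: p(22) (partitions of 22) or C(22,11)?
C(22,11)

Pentagonal recurrence p(n) = p(n−1) + p(n−2) − p(n−5) − p(n−7) + …: p(22) = p(21) + p(20) − p(17) − p(15) + p(10) + p(7) − p(0) = 792 + 627 − 297 − 176 + 42 + 15 − 1 = 1,002; C(22,11) = 705,432.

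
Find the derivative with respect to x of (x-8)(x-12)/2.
(2x - 20)/2
d/dx[(x-8)(x-12)] = (x-12) + (x-8) = 2x - 20. Dividing by 2 gives (2x - 20)/2.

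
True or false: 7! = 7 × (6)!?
True

Working:
By definition n! = n × (n-1)!, so 7! = 7 × 6!.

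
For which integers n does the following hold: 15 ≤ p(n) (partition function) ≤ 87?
7, 8, 9, 10, 11, 12
Tabulating p(n) via p(n) = p(n−1) + p(n−2) − p(n−5) − p(n−7) + …: p(6)=11; p(7)=15; p(8)=22; p(9)=30; p(10)=42; p(11)=56; p(12)=77; p(13)=101. So valid n = 7, 8, 9, 10, 11, 12.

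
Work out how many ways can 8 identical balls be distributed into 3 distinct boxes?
45

C(8+3-1, 3-1) = C(10, 2) = 45.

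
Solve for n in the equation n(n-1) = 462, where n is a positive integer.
n² − n − 462 = 0, so n = (1 ± √(1 + 4·462))/2 = (1 ± √1,849)/2 = (1 ± 43)/2, i.e. n = 22 or n = -21. Taking the positive root, n = 22 (check: 22×21 = 462).

Answer: 22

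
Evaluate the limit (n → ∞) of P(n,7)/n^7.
1

Working:
P(n,7) = n(n-1)···(n-6) ≈ n^7 for large n. Limit = 1.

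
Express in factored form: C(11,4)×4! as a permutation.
P(11,4)

Working:
C(11,4)×4! = [11!/(4!(7)!)]×4! = 11!/(7)! = P(11,4) = 7,920.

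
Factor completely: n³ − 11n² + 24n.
n³ − 11n² + 24n = n(n² − 11n + 24) = n(n − 3)(n − 8).
Final answer: n(n − 3)(n − 8)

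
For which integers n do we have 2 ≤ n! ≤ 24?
2, 3, 4
n! is strictly increasing; 2! = 2 and 4! = 24, so valid n = 2, 3, 4.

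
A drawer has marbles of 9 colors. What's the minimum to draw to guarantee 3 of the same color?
19

Working:
Worst case: 2 of each = 18. One more: 19.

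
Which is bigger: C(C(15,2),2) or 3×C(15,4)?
C(C(15,2),2)=5,460, 3×C(15,4)=4,095.

Answer: C(C(15,2),2)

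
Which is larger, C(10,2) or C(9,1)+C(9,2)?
By Pascal's identity: C(10,2) = C(9,1)+C(9,2) = 45. Equal.
Final answer: Equal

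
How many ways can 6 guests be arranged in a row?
720
Arrangements of 6 distinct objects: 6! = 720.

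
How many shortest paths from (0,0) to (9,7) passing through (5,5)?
3,780

Solution: To (5,5): C(10,5)=252. From there: C(6,4)=15. Total: 3,780.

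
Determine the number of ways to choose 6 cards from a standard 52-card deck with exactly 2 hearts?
6,415,578

Reasoning: 13 hearts and 39 non-hearts: C(13,2) × C(39,4) = 78 × 82251 = 6,415,578.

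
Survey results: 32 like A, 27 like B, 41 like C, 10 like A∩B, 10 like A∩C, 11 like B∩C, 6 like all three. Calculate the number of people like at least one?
75
|A∪B∪C| = 32+27+41-10-10-11+6 = 75.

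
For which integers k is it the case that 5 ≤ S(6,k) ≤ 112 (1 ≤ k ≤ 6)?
S(6,1)=1; S(6,2)=31; S(6,3)=90; S(6,4)=65; S(6,5)=15; S(6,6)=1. So valid k = 2, 3, 4, 5.

Answer: 2, 3, 4, 5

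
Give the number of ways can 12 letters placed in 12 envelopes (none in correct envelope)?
Using D(n) = (n-1)[D(n-1) + D(n-2)]:
D(12) = (12-1) × [D(11) + D(10)]
      = 11 × [14684570 + 1334961]
      = 11 × 16019531
      = 176,214,841

Answer: 176,214,841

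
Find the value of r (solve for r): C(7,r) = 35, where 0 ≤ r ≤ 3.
3

Explanation: C(7,r) is increasing for 0 ≤ r ≤ 3. Stepping up (C(7,r+1) = C(7,r)·(7−r)/(r+1)): C(7,1) = 7, C(7,2) = 21, C(7,3) = 35 ✓. So r = 3.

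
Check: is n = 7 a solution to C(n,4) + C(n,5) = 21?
No

Explanation: C(7,4) + C(7,5) = 35 + 21 = 56, which does not equal 21.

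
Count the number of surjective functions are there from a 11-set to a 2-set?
2,046

Reasoning: Onto functions = 2! × S(11,2)
First compute S(11,2) via recurrence:
Using the Stirling recurrence: S(n,k) = k·S(n-1,k) + S(n-1,k-1)
S(11,2) = 2·S(10,2) + S(10,1)
         = 2·511 + 1
         = 1022 + 1
         = 1,023
Then: 2 × 1023 = 2,046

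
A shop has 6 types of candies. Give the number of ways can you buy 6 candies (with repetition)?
Stars and bars: C(6+6-1, 6) = C(11, 6) = 462.
Final answer: 462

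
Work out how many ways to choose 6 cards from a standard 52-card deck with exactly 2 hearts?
13 hearts and 39 non-hearts: C(13,2) × C(39,4) = 78 × 82251 = 6,415,578.

Answer: 6,415,578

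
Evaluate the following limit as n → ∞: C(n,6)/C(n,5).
∞

Explanation: C(n,6)/C(n,5) = (n-5)/6 → ∞ as n → ∞.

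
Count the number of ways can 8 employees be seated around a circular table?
Circular arrangements: (8-1)! = 5,040.
Final answer: 5,040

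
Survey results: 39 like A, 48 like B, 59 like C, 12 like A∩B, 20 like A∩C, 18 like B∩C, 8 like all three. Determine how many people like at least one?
104
|A∪B∪C| = 39+48+59-12-20-18+8 = 104.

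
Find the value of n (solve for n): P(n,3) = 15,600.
26
P(n,3) = n(n−1)(n−2) is increasing in n; n(n−1)(n−2) ≈ (n−1)^3 = 15,600 gives n ≈ 26.0. Check: P(24,3) = 12,144, P(25,3) = 13,800, P(26,3) = 15,600 ✓. So n = 26.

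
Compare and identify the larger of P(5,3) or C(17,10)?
C(17,10)

Explanation: P(5,3)=60, C(17,10)=19,448.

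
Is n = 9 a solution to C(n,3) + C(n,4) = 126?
No

Working:
C(9,3) + C(9,4) = 84 + 126 = 210, which does not equal 126.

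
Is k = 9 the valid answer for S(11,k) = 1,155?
S(11,9) = 9·S(10,9) + S(10,8) = 9·45 + 750 = 1,155, which equals 1,155.

Answer: Yes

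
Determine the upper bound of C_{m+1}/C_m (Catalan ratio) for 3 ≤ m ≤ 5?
22/7

Solution: C_{m+1}/C_m = 2(2m+1)/(m+2), which increases with m. Maximum at m = 5: 2·11/7 = 22/7.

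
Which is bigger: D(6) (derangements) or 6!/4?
D(6) = (6-1)·[D(5) + D(4)] = 5·[44 + 9] = 265; 6!/4 = 720/4 = 180.

Answer: D(6)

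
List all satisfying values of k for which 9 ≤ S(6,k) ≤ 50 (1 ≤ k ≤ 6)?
2, 5

Explanation: S(6,1)=1; S(6,2)=31; S(6,3)=90; S(6,4)=65; S(6,5)=15; S(6,6)=1. So valid k = 2, 5.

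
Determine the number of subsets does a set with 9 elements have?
512

Working:
Each element can be included or excluded: 2^9 = 512.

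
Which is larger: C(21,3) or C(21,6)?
C(21,6)

C(21,3)=1,330, C(21,6)=54,264.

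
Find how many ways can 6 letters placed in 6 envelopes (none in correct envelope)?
265

Using D(n) = (n-1)[D(n-1) + D(n-2)]:
D(6) = (6-1) × [D(5) + D(4)]
      = 5 × [44 + 9]
      = 5 × 53
      = 265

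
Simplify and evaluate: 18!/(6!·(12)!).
18,564

Working:
This is C(18,6) = 18,564.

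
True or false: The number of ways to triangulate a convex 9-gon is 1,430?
False
Triangulations of a convex 9-gon are counted by the Catalan number C_7: C_7 = C(14,7)/(7+1) = 3,432/8 = 429.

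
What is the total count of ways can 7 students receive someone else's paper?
1,854
Using D(n) = (n-1)[D(n-1) + D(n-2)]:
D(7) = (7-1) × [D(6) + D(5)]
      = 6 × [265 + 44]
      = 6 × 309
      = 1,854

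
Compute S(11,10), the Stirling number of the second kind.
55
Using the Stirling recurrence: S(n,k) = k·S(n-1,k) + S(n-1,k-1)
S(11,10) = 10·S(10,10) + S(10,9)
         = 10·1 + 45
         = 10 + 45
         = 55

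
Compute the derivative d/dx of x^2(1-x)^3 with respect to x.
2x^1(1-x)^3 - 3x^2(1-x)^2

Working:
Product rule: 2x^{1}(1-x)^{3} + x^2·(-3)(1-x)^{2}.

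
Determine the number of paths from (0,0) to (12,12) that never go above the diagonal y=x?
208,012

Solution: Counted by the Catalan number C_12: C_12 = C(24,12)/(12+1) = 2,704,156/13 = 208,012.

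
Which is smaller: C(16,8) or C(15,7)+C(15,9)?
C(15,7)+C(15,9)

C(16,8)=12,870; C(15,7)+C(15,9)=6,435+5,005=11,440.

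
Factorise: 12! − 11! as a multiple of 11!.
12! − 11! = 12·11! − 11! = (12 − 1)·11! = 11 × 11! = 439,084,800.

Answer: 11 × 11! = 439,084,800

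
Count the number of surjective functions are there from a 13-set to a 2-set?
8,190

Working:
Onto functions = 2! × S(13,2)
First compute S(13,2) via recurrence:
Using the Stirling recurrence: S(n,k) = k·S(n-1,k) + S(n-1,k-1)
S(13,2) = 2·S(12,2) + S(12,1)
         = 2·2047 + 1
         = 4094 + 1
         = 4,095
Then: 2 × 4095 = 8,190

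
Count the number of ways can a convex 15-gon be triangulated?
742,900

Working:
Using the Catalan number formula: C_n = C(2n, n) / (n+1)
C_13 = C(26, 13) / (13+1)
     = 10400600 / 14
     = 742,900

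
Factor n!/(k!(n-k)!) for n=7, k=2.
C(7,2) = 21
This is the binomial coefficient C(7,2) = 21.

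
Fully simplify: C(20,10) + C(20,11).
352,716
By Pascal's identity: C(21,11) = 352,716.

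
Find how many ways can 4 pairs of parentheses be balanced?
14
Using the Catalan number formula: C_n = C(2n, n) / (n+1)
C_4 = C(8, 4) / (4+1)
     = 70 / 5
     = 14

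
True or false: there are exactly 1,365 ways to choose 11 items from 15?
True

Working:
C(15,11) = 1,365.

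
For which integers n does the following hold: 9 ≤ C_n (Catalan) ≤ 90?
C_3=5; C_4=14; C_5=42; C_6=132. So valid n = 4, 5.
Final answer: 4, 5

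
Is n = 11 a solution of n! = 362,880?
No

Solution: 11! = 11·10! = 11·3,628,800 = 39,916,800, which does not equal 362,880.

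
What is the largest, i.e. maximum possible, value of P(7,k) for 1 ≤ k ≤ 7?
5,040

P(7,k) increases in k, so maximum at k = 7: 7! = 5,040.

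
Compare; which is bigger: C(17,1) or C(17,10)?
C(17,10)
C(17,1)=17, C(17,10)=19,448.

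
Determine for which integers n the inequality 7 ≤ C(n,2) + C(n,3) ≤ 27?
4, 5

Solution: C(3,2)+C(3,3)=4; C(4,2)+C(4,3)=10; C(5,2)+C(5,3)=20; C(6,2)+C(6,3)=35. So valid n = 4, 5.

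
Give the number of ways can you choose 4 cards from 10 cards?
210
C(10,4) = 10! / (4! × (10-4)!)
         = 10! / (4! × 6!)
         = 210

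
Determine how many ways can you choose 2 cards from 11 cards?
55

Working:
C(11,2) = 11! / (2! × (11-2)!)
         = 11! / (2! × 9!)
         = 55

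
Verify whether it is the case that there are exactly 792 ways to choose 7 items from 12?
True

Working:
C(12,7) = 792.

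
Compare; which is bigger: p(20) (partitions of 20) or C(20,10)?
C(20,10)

Pentagonal recurrence p(n) = p(n−1) + p(n−2) − p(n−5) − p(n−7) + …: p(20) = p(19) + p(18) − p(15) − p(13) + p(8) + p(5) = 490 + 385 − 176 − 101 + 22 + 7 = 627; C(20,10) = 184,756.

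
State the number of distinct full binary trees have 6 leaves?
Using the Catalan number formula: C_n = C(2n, n) / (n+1)
C_5 = C(10, 5) / (5+1)
     = 252 / 6
     = 42

Answer: 42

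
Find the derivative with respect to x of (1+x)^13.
13(1+x)^12

Using the power rule: d/dx (1+x)^13 = 13(1+x)^{12}.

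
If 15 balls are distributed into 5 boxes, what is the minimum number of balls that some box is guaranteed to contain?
3

Reasoning: Pigeonhole: ⌈15/5⌉ = 3.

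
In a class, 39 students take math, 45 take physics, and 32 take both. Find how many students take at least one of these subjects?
52
|A∪B| = |A|+|B|-|A∩B| = 39+45-32 = 52.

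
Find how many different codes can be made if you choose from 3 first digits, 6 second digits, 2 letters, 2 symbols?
72

Working:
By the multiplication principle: 3 × 6 × 2 × 2 = 72.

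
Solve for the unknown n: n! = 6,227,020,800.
13

Explanation: n! is strictly increasing. 11! = 39,916,800, 12! = 479,001,600, 13! = 6,227,020,800 ✓. So n = 13.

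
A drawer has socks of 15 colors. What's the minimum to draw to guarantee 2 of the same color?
Worst case: 1 of each = 15. One more: 16.
Final answer: 16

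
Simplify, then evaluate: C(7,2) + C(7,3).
56

By Pascal's identity: C(8,3) = 56.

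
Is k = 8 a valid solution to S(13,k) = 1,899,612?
Yes

Explanation: S(13,8) = 8·S(12,8) + S(12,7) = 8·159,027 + 627,396 = 1,899,612, which equals 1,899,612.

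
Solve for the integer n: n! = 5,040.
7

Explanation: n! is strictly increasing. 5! = 120, 6! = 720, 7! = 5,040 ✓. So n = 7.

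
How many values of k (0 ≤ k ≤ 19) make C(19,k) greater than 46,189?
6

Row 19 is unimodal and symmetric about k=19/2. C(19,6)=27,132 ≤ 46,189; C(19,7)=50,388 > 46,189; by symmetry C(19,k) > 46,189 for k = 7..12. That's 12 - 7 + 1 = 6 values.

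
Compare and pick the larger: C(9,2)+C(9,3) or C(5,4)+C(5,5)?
First=120, Second=6.

Answer: C(9,2)+C(9,3)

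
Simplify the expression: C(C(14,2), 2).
4,095

Explanation: C(14,2) = 91, then C(91, 2) = 4,095.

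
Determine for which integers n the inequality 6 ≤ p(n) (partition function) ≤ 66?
5, 6, 7, 8, 9, 10, 11
Tabulating p(n) via p(n) = p(n−1) + p(n−2) − p(n−5) − p(n−7) + …: p(4)=5; p(5)=7; p(6)=11; p(7)=15; p(8)=22; p(9)=30; p(10)=42; p(11)=56; p(12)=77. So valid n = 5, 6, 7, 8, 9, 10, 11.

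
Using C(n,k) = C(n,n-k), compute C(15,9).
C(15,9) = C(15,6) = 5,005.
Final answer: 5,005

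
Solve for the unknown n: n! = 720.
6

Solution: n! is strictly increasing. 4! = 24, 5! = 120, 6! = 720 ✓. So n = 6.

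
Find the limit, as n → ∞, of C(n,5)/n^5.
C(n,5) ≈ n^5/5! for large n. Limit = 1/5! = 1/120.
Final answer: 1/120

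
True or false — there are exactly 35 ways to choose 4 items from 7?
True

Working:
C(7,4) = 35.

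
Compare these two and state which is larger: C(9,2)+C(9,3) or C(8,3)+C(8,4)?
C(8,3)+C(8,4)
First=120, Second=126.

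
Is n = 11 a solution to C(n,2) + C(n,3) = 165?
No

Explanation: C(11,2) + C(11,3) = 55 + 165 = 220, which does not equal 165.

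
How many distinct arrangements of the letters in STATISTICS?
Word has 10 letters (S=3, T=3, A=1, I=2, C=1). Arrangements: 10!/Π(k!) = 50,400.
Final answer: 50,400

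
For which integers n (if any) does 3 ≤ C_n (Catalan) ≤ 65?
C_2=2; C_3=5; C_4=14; C_5=42; C_6=132. So valid n = 3, 4, 5.

Answer: 3, 4, 5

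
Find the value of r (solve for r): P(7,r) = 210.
3

P(7,r) = 7·6·…·(7−r+1), a product of r factors. Multiplying down from 7: 7 = 7; 7·6 = 42; 7·6·5 = 210 ✓ (3 factors). So r = 3.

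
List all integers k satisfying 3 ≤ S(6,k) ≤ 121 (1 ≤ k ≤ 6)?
2, 3, 4, 5

Explanation: S(6,1)=1; S(6,2)=31; S(6,3)=90; S(6,4)=65; S(6,5)=15; S(6,6)=1. So valid k = 2, 3, 4, 5.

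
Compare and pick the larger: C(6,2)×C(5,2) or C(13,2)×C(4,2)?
C(13,2)×C(4,2)

Solution: C(6,2)×C(5,2)=150, C(13,2)×C(4,2)=468.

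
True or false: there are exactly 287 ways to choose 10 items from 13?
False

C(13,10) = 286 ≠ 287.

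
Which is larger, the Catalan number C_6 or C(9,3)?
C_6 = C(12,6)/(6+1) = 924/7 = 132; C(9,3) = 84.

Answer: C_6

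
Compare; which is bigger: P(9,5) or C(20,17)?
P(9,5)

Reasoning: P(9,5)=15,120, C(20,17)=1,140.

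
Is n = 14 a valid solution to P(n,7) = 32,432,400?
No

Solution: P(14,7) = 14·13·12·11·10·9·8 = 17,297,280, which does not equal 32,432,400.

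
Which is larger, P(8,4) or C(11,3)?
P(8,4)=1,680, C(11,3)=165.
Final answer: P(8,4)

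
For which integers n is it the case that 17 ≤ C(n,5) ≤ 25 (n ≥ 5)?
7
C(6,5)=6; C(7,5)=21; C(8,5)=56. So valid n = 7.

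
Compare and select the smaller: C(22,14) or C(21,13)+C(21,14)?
Equal

Solution: By Pascal's identity: C(22,14) = C(21,13)+C(21,14) = 319,770. Equal.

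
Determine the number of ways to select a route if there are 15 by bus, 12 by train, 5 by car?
32

By the addition principle: 15 + 12 + 5 = 32.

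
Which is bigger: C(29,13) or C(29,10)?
C(29,13)=67,863,915, C(29,10)=20,030,010.
Final answer: C(29,13)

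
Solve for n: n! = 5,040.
7

n! is strictly increasing. 5! = 120, 6! = 720, 7! = 5,040 ✓. So n = 7.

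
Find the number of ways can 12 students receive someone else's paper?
Using D(n) = (n-1)[D(n-1) + D(n-2)]:
D(12) = (12-1) × [D(11) + D(10)]
      = 11 × [14684570 + 1334961]
      = 11 × 16019531
      = 176,214,841

Answer: 176,214,841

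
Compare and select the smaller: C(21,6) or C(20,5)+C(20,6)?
Equal

Working:
By Pascal's identity: C(21,6) = C(20,5)+C(20,6) = 54,264. Equal.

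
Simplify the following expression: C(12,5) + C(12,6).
1,716

Reasoning: By Pascal's identity: C(13,6) = 1,716.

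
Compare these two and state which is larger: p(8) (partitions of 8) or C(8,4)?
C(8,4)

Reasoning: Pentagonal recurrence p(n) = p(n−1) + p(n−2) − p(n−5) − p(n−7) + …: p(8) = p(7) + p(6) − p(3) − p(1) = 15 + 11 − 3 − 1 = 22; C(8,4) = 70.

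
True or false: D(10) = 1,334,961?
True

Explanation: Derangements of 10 elements: D(10) = (10-1)·[D(9) + D(8)] = 9·[133,496 + 14,833] = 1,334,961.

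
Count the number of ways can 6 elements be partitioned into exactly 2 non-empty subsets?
31

Reasoning: This equals S(6,2), the Stirling number of the 2nd kind.
Using the Stirling recurrence: S(n,k) = k·S(n-1,k) + S(n-1,k-1)
S(6,2) = 2·S(5,2) + S(5,1)
         = 2·15 + 1
         = 30 + 1
         = 31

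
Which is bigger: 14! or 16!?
16!

14!=87,178,291,200, 16!=20,922,789,888,000. 16! > 14!.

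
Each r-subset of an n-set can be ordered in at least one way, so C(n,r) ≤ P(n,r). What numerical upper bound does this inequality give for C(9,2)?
72

Reasoning: P(9,2) = 9·8 = 72, so C(9,2) ≤ 72. (The bound is loose by a factor of 2! = 2: C(9,2) = 72/2 = 36.)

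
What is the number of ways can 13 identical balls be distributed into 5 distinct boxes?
2,380

C(13+5-1, 5-1) = C(17, 4) = 2,380.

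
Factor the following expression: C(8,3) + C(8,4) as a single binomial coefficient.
C(9,4)

By Pascal's identity: C(8,3) + C(8,4) = C(9,4) = 126.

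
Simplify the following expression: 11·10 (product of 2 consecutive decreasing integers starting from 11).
This is P(11,2) = 11!/(9)! = 110.
Final answer: 110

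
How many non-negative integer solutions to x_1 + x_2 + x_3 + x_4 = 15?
C(15+4-1, 4-1) = 816.
Final answer: 816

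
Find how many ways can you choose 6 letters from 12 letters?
924

Explanation: C(12,6) = 12! / (6! × (12-6)!)
         = 12! / (6! × 6!)
         = 924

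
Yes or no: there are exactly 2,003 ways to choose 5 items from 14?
No

Working:
C(14,5) = 2,002 ≠ 2003.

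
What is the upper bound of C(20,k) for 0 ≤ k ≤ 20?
184,756

Maximum at k = 10: C(20,10) = 184,756.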